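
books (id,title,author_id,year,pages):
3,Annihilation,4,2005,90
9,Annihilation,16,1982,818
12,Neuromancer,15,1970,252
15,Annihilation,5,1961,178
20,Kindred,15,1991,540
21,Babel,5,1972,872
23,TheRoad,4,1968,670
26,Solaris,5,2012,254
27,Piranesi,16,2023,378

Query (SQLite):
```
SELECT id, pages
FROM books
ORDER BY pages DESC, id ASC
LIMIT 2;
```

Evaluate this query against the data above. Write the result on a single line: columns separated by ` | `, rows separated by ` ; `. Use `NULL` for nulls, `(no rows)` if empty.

Sort by pages desc, tiebreak id asc: (872, id=21), (818, id=9), (670, id=23), (540, id=20), (378, id=27) …. Take first 2.

21 | 872 ; 9 | 818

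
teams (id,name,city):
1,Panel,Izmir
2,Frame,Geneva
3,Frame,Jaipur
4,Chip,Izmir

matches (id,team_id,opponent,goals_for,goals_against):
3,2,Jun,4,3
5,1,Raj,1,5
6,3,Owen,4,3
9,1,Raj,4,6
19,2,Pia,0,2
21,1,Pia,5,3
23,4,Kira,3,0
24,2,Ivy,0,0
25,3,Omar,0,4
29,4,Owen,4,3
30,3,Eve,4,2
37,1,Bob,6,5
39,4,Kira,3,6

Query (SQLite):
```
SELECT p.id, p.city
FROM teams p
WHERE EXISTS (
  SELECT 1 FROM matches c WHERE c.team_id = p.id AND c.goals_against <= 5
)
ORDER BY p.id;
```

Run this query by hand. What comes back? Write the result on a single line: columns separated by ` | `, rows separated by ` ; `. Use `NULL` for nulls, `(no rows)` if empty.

1 | Izmir ; 2 | Geneva ; 3 | Jaipur ; 4 | Izmir

For each teams row, check whether any matches with matching team_id has goals_against <= 5.
Keep rows where that is true.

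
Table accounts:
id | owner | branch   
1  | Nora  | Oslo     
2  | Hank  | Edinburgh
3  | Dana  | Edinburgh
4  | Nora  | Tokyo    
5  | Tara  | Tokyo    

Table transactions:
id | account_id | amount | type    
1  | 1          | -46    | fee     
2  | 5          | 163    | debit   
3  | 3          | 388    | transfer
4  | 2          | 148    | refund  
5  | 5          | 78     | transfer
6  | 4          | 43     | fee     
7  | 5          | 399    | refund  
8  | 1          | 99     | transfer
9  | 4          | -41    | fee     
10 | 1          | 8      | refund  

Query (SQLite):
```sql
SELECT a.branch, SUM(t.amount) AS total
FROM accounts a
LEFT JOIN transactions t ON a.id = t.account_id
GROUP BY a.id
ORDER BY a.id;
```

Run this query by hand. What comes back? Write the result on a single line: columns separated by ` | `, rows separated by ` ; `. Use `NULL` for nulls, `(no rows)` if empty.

Oslo | 61 ; Edinburgh | 148 ; Edinburgh | 388 ; Tokyo | 2 ; Tokyo | 640

LEFT JOIN keeps every accounts row; unmatched ones get NULL for transactions columns.
Group by accounts.id and compute SUM(t.amount). SUM over an all-NULL group is NULL.
  1: ids {1, 8, 10} → SUM(t.amount)=61
  2: ids {4} → SUM(t.amount)=148
  3: ids {3} → SUM(t.amount)=388
  4: ids {6, 9} → SUM(t.amount)=2
  5: ids {2, 5, 7} → SUM(t.amount)=640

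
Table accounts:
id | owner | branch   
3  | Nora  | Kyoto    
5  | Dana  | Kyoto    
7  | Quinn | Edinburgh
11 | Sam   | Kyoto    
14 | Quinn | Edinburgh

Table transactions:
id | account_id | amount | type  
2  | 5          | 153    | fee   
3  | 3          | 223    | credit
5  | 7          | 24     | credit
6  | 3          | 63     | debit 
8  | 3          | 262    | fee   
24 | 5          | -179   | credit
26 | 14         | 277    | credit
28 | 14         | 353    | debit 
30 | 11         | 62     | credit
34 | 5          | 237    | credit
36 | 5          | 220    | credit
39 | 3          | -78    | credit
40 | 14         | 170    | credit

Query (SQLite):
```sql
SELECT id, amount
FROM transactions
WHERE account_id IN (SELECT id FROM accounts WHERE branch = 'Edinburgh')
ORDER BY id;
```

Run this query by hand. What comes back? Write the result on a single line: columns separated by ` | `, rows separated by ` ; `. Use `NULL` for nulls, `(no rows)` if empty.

Inner query: accounts.id where branch = 'Edinburgh'.
Outer: keep transactions rows whose account_id is in that set.
Inner query → {7, 14}

5 | 24 ; 26 | 277 ; 28 | 353 ; 40 | 170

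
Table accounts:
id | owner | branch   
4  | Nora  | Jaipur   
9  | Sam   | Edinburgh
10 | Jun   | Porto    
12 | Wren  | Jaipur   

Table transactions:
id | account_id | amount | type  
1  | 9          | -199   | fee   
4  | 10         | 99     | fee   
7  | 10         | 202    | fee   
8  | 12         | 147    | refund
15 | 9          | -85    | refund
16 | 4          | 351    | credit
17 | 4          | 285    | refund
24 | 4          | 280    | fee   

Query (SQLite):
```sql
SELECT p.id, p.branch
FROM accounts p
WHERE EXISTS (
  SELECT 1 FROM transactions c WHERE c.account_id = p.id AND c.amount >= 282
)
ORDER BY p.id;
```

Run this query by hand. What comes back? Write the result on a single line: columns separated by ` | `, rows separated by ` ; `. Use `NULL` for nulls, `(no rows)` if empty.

4 | Jaipur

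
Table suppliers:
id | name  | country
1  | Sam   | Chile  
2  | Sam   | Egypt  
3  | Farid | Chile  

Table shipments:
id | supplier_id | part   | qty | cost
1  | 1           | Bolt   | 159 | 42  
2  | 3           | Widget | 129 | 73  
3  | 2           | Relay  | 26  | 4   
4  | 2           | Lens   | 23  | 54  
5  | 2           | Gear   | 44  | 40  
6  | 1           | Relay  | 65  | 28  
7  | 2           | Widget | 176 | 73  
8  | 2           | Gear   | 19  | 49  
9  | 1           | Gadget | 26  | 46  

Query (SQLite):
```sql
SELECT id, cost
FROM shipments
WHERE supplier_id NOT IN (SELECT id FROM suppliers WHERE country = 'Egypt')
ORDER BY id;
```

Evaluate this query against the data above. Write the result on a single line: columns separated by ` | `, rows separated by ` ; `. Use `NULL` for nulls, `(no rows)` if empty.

1 | 42 ; 2 | 73 ; 6 | 28 ; 9 | 46

Inner query: suppliers.id where country = 'Egypt'.
Outer: keep shipments rows whose supplier_id is not in that set.
Inner query → {2}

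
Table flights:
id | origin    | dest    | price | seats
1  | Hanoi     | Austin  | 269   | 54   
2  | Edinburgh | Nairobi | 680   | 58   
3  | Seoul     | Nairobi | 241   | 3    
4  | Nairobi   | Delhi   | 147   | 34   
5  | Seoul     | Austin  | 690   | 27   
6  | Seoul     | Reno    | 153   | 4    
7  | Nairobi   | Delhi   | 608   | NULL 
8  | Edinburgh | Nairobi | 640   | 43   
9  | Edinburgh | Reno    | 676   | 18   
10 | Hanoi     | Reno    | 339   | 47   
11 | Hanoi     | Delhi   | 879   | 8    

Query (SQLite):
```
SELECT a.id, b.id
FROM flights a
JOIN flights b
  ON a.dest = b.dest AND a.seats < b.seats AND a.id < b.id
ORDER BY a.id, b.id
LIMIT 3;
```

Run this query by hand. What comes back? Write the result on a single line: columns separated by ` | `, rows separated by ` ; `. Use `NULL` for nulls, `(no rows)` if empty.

Pairs (a,b) with same dest, a.seats < b.seats, a.id < b.id.
dest groups: Austin:{1,5} Delhi:{4,7,11} Nairobi:{2,3,8} Reno:{6,9,10}
Ordered by (a.id, b.id); first 3.

3 | 8 ; 6 | 9 ; 6 | 10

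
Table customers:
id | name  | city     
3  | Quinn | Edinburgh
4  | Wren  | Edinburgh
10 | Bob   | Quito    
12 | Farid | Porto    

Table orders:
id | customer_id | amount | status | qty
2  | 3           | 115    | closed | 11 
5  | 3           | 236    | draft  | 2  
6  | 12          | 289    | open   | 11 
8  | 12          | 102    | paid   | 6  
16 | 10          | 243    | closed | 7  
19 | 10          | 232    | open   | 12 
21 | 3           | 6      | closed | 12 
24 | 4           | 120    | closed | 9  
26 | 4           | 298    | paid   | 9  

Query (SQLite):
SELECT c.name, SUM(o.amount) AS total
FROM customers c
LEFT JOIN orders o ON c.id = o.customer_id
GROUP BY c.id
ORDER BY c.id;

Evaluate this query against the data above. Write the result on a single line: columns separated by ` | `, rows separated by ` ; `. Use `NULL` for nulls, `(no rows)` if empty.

LEFT JOIN keeps every customers row; unmatched ones get NULL for orders columns.
Group by customers.id and compute SUM(o.amount). SUM over an all-NULL group is NULL.
  3: ids {2, 5, 21} → SUM(o.amount)=357
  4: ids {24, 26} → SUM(o.amount)=418
  10: ids {16, 19} → SUM(o.amount)=475
  12: ids {6, 8} → SUM(o.amount)=391

Quinn | 357 ; Wren | 418 ; Bob | 475 ; Farid | 391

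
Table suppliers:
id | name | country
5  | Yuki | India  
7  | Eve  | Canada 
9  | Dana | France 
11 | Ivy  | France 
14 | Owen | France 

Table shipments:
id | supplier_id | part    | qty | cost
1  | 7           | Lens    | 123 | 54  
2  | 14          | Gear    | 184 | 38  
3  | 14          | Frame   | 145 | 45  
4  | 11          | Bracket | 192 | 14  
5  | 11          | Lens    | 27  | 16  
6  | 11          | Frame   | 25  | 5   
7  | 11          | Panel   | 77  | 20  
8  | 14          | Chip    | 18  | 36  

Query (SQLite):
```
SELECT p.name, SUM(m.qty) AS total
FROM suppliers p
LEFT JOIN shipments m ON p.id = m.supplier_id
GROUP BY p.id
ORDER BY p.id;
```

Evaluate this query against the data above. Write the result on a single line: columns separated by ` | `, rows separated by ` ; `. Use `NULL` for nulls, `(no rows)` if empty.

Yuki | NULL ; Eve | 123 ; Dana | NULL ; Ivy | 321 ; Owen | 347

LEFT JOIN keeps every suppliers row; unmatched ones get NULL for shipments columns.
Group by suppliers.id and compute SUM(m.qty). SUM over an all-NULL group is NULL.
  5: ids {—} → SUM(m.qty)=NULL
  7: ids {1} → SUM(m.qty)=123
  9: ids {—} → SUM(m.qty)=NULL
  11: ids {4, 5, 6, 7} → SUM(m.qty)=321
  14: ids {2, 3, 8} → SUM(m.qty)=347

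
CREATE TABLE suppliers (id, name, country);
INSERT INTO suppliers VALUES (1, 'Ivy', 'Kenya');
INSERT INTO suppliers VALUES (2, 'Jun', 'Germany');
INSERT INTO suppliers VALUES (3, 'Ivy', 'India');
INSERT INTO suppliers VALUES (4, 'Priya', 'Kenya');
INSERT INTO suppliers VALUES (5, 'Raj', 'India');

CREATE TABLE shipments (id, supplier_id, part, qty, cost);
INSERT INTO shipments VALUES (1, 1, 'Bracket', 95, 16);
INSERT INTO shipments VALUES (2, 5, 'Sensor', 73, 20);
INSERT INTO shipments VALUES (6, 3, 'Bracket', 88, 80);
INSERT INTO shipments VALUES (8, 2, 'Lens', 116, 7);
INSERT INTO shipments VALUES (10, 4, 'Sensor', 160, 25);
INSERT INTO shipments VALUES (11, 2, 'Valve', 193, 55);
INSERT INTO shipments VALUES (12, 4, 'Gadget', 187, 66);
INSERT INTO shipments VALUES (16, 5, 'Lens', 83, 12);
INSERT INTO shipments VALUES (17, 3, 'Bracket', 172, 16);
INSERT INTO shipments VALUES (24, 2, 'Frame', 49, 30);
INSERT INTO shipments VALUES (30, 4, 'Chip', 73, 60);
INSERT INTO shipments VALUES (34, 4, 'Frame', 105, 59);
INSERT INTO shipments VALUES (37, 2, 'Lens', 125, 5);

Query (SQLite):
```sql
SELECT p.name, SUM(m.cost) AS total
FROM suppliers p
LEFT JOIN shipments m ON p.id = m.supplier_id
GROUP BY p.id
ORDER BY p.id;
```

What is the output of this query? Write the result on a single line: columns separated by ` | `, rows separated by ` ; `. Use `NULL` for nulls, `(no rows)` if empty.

Ivy | 16 ; Jun | 97 ; Ivy | 96 ; Priya | 210 ; Raj | 32

LEFT JOIN keeps every suppliers row; unmatched ones get NULL for shipments columns.
Group by suppliers.id and compute SUM(m.cost). SUM over an all-NULL group is NULL.
  1: ids {1} → SUM(m.cost)=16
  2: ids {8, 11, 24, 37} → SUM(m.cost)=97
  3: ids {6, 17} → SUM(m.cost)=96
  4: ids {10, 12, 30, 34} → SUM(m.cost)=210
  5: ids {2, 16} → SUM(m.cost)=32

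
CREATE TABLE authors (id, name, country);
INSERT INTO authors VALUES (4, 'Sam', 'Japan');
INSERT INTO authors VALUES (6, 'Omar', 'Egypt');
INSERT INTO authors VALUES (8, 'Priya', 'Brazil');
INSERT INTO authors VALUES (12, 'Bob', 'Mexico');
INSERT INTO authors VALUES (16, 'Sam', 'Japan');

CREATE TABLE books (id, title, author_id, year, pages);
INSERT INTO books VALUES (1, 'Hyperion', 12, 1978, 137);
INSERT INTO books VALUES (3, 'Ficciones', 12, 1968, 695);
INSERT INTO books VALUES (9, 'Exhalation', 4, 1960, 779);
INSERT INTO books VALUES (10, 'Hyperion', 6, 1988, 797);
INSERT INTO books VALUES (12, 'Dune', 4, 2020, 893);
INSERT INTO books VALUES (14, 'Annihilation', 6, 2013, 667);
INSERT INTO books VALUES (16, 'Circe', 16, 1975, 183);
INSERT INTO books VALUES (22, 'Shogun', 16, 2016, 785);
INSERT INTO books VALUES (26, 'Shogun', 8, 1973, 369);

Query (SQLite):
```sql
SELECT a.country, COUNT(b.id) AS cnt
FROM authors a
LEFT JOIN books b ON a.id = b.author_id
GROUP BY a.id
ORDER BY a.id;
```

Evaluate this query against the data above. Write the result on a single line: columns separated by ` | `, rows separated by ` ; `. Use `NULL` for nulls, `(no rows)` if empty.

LEFT JOIN keeps every authors row; unmatched ones get NULL for books columns.
Group by authors.id and compute COUNT(b.id). COUNT(col) of an all-NULL group is 0.
  4: ids {9, 12} → COUNT(b.id)=2
  6: ids {10, 14} → COUNT(b.id)=2
  8: ids {26} → COUNT(b.id)=1
  12: ids {1, 3} → COUNT(b.id)=2
  16: ids {16, 22} → COUNT(b.id)=2

Japan | 2 ; Egypt | 2 ; Brazil | 1 ; Mexico | 2 ; Japan | 2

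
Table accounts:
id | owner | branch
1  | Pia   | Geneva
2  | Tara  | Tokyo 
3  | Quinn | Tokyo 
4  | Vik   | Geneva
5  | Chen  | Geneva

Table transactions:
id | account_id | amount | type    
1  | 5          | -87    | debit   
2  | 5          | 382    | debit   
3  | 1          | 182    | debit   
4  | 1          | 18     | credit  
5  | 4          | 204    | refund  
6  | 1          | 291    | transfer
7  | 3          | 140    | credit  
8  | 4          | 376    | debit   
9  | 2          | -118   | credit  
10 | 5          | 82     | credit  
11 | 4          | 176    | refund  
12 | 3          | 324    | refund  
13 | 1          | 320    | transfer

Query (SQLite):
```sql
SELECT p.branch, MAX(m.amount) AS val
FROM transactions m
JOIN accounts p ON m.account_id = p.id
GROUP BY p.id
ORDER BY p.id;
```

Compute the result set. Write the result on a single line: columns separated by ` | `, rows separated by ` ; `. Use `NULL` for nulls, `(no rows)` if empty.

Geneva | 320 ; Tokyo | -118 ; Tokyo | 324 ; Geneva | 376 ; Geneva | 382

Join each transactions row to its accounts via account_id.
Group joined rows by accounts.id; compute MAX(m.amount) per group.
  1: ids {3, 4, 6, 13} → MAX(m.amount)=320
  2: ids {9} → MAX(m.amount)=-118
  3: ids {7, 12} → MAX(m.amount)=324
  4: ids {5, 8, 11} → MAX(m.amount)=376
  5: ids {1, 2, 10} → MAX(m.amount)=382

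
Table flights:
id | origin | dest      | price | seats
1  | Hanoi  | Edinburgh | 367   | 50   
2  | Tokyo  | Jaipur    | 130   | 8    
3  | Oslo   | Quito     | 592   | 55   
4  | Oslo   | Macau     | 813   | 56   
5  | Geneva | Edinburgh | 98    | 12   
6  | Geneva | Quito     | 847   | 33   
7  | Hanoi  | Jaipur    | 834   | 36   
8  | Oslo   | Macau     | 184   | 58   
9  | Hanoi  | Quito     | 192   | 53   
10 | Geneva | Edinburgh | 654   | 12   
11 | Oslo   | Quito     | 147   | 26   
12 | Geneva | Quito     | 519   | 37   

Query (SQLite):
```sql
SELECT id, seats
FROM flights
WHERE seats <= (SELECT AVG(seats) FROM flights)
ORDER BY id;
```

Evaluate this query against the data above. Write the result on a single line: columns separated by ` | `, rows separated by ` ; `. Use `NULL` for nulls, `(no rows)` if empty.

2 | 8 ; 5 | 12 ; 6 | 33 ; 7 | 36 ; 10 | 12 ; 11 | 26

Scalar subquery: AVG(seats) over all flights rows = 36.333333 (≈; comparison uses full precision).
Keep rows where seats <= that value.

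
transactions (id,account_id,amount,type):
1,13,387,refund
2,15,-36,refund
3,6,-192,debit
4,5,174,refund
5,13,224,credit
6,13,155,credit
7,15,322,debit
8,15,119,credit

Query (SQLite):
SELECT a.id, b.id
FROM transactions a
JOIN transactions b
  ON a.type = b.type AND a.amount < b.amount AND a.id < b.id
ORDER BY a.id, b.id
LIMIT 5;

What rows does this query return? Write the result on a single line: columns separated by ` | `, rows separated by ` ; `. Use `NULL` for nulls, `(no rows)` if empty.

Pairs (a,b) with same type, a.amount < b.amount, a.id < b.id.
type groups: credit:{5,6,8} debit:{3,7} refund:{1,2,4}
Ordered by (a.id, b.id); first 5.

2 | 4 ; 3 | 7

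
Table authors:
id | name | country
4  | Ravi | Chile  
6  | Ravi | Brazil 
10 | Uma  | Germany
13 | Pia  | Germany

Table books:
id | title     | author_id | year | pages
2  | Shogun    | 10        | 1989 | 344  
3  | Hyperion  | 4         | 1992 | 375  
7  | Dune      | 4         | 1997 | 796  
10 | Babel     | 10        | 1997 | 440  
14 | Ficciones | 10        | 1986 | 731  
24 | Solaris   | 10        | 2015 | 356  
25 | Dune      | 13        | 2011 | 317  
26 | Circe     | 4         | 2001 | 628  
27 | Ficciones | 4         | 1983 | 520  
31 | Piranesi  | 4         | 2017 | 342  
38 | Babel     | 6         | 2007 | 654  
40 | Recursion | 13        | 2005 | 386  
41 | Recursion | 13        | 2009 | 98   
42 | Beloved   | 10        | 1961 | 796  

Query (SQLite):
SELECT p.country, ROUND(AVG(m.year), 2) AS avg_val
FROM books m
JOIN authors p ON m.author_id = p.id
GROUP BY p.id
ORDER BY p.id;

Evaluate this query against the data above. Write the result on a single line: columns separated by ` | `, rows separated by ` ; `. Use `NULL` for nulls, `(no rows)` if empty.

Join each books row to its authors via author_id.
Group joined rows by authors.id; compute ROUND(AVG(m.year), 2) per group.
  4: ids {3, 7, 26, 27, 31} → ROUND(AVG(m.year), 2)=1998
  6: ids {38} → ROUND(AVG(m.year), 2)=2007
  10: ids {2, 10, 14, 24, 42} → ROUND(AVG(m.year), 2)=1989.6
  13: ids {25, 40, 41} → ROUND(AVG(m.year), 2)=2008.33

Chile | 1998 ; Brazil | 2007 ; Germany | 1989.6 ; Germany | 2008.33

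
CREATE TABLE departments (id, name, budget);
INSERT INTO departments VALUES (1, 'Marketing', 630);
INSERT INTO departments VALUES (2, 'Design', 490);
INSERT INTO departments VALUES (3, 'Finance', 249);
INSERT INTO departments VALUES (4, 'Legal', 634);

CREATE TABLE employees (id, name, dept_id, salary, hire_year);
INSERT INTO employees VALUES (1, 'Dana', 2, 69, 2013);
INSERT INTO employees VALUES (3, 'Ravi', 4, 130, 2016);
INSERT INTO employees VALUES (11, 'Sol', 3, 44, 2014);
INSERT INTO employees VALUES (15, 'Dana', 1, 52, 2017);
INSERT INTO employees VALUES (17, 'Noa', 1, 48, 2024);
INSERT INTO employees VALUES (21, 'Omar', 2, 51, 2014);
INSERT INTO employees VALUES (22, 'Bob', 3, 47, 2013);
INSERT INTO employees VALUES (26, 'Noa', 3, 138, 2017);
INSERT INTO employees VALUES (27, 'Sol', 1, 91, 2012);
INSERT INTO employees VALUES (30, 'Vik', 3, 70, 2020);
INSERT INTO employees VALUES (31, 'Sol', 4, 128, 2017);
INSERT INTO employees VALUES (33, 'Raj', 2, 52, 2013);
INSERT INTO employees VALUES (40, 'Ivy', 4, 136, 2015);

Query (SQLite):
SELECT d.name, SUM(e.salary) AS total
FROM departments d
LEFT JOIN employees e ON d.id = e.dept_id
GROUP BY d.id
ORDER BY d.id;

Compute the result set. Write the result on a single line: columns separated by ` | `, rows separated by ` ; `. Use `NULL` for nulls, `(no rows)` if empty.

Marketing | 191 ; Design | 172 ; Finance | 299 ; Legal | 394

LEFT JOIN keeps every departments row; unmatched ones get NULL for employees columns.
Group by departments.id and compute SUM(e.salary). SUM over an all-NULL group is NULL.
  1: ids {15, 17, 27} → SUM(e.salary)=191
  2: ids {1, 21, 33} → SUM(e.salary)=172
  3: ids {11, 22, 26, 30} → SUM(e.salary)=299
  4: ids {3, 31, 40} → SUM(e.salary)=394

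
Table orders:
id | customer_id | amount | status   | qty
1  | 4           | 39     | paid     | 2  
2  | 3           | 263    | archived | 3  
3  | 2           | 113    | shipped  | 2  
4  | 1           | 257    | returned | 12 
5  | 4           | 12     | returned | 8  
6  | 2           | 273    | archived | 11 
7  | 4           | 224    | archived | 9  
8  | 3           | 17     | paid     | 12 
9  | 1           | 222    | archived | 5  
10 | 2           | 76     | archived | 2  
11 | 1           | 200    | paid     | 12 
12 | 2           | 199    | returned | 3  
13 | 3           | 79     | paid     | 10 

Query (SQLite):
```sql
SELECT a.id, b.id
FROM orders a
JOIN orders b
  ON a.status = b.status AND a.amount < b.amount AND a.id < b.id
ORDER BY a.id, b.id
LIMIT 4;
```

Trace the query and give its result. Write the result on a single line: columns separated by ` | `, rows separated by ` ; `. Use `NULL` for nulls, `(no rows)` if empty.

Pairs (a,b) with same status, a.amount < b.amount, a.id < b.id.
status groups: archived:{2,6,7,9,10} paid:{1,8,11,13} returned:{4,5,12} shipped:{3}
Ordered by (a.id, b.id); first 4.

1 | 11 ; 1 | 13 ; 2 | 6 ; 5 | 12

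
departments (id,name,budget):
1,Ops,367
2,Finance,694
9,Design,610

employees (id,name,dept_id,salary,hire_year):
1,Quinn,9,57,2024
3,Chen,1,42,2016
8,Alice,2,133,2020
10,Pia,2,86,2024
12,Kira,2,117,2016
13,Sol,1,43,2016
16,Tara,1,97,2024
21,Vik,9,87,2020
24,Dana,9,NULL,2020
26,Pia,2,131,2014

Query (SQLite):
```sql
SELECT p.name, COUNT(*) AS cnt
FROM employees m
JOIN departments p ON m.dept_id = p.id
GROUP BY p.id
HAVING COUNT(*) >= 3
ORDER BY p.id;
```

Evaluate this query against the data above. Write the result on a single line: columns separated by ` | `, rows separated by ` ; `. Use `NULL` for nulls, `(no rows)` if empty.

Join each employees row to its departments via dept_id.
Group joined rows by departments.id; compute COUNT(*) per group.
HAVING: keep groups with count ≥ 3.
  1: ids {3, 13, 16} → COUNT(*)=3
  2: ids {8, 10, 12, 26} → COUNT(*)=4
  9: ids {1, 21, 24} → COUNT(*)=3

Ops | 3 ; Finance | 4 ; Design | 3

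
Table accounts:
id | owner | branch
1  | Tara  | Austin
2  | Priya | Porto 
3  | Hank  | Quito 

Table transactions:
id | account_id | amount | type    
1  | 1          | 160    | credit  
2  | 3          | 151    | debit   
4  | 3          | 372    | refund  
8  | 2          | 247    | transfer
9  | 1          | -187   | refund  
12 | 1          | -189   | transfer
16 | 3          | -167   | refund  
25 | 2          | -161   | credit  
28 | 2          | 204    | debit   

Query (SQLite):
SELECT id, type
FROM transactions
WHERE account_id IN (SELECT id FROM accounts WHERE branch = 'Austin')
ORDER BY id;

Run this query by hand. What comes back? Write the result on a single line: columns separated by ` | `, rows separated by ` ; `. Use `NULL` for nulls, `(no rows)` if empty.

1 | credit ; 9 | refund ; 12 | transfer

Inner query: accounts.id where branch = 'Austin'.
Outer: keep transactions rows whose account_id is in that set.
Inner query → {1}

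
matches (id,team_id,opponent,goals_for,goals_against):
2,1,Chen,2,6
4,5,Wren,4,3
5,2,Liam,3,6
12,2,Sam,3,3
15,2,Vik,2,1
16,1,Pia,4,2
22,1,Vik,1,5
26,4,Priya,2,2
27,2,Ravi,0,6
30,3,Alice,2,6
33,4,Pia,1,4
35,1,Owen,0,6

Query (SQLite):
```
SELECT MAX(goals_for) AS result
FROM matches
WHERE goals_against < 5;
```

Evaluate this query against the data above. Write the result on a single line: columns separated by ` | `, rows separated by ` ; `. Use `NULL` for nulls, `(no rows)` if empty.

4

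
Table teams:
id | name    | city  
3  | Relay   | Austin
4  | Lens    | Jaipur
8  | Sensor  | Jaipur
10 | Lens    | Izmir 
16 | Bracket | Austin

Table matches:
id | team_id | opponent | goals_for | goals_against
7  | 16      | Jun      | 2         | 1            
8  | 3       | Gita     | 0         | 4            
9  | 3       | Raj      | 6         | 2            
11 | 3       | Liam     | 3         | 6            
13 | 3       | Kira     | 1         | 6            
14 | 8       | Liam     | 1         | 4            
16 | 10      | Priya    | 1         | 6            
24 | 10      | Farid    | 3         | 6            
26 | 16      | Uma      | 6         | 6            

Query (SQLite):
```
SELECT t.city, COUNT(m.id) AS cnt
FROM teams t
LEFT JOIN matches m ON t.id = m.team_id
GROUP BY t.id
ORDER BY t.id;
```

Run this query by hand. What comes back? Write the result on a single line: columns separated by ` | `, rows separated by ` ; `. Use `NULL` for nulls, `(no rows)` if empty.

Austin | 4 ; Jaipur | 0 ; Jaipur | 1 ; Izmir | 2 ; Austin | 2

LEFT JOIN keeps every teams row; unmatched ones get NULL for matches columns.
Group by teams.id and compute COUNT(m.id). COUNT(col) of an all-NULL group is 0.
  3: ids {8, 9, 11, 13} → COUNT(m.id)=4
  4: ids {—} → COUNT(m.id)=0
  8: ids {14} → COUNT(m.id)=1
  10: ids {16, 24} → COUNT(m.id)=2
  16: ids {7, 26} → COUNT(m.id)=2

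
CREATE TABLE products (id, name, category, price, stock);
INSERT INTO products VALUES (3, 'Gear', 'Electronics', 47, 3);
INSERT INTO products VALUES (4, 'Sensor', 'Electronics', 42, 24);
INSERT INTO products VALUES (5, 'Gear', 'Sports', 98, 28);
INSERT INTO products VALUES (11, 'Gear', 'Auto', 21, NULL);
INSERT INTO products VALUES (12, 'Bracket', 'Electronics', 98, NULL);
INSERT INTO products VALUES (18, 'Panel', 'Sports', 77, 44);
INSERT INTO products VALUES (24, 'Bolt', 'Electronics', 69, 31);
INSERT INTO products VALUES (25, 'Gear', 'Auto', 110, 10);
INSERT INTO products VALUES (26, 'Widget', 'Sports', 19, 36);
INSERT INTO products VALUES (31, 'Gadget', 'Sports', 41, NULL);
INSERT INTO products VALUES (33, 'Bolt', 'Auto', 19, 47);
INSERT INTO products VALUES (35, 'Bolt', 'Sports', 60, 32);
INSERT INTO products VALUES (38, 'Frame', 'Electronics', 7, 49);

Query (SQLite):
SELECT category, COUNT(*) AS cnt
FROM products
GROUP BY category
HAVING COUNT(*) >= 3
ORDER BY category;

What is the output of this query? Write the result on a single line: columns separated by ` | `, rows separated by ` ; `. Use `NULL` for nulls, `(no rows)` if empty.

Auto | 3 ; Electronics | 5 ; Sports | 5

Partition products by category; compute COUNT(*) within each group.
HAVING: keep groups with count ≥ 3.
  Auto: ids {11, 25, 33} → COUNT(*)=3
  Electronics: ids {3, 4, 12, 24, 38} → COUNT(*)=5
  Sports: ids {5, 18, 26, 31, 35} → COUNT(*)=5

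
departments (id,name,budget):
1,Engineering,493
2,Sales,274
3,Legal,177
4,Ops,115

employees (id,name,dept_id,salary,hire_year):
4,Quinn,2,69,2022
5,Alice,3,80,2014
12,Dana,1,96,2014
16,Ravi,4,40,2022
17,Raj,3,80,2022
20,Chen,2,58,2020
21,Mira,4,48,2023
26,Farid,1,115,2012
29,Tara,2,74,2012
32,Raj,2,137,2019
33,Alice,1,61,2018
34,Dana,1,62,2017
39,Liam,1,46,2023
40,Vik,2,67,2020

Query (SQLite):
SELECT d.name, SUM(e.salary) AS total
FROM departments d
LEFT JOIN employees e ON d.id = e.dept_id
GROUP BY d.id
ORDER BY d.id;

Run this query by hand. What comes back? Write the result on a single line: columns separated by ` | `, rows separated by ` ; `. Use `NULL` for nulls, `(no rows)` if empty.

Engineering | 380 ; Sales | 405 ; Legal | 160 ; Ops | 88

LEFT JOIN keeps every departments row; unmatched ones get NULL for employees columns.
Group by departments.id and compute SUM(e.salary). SUM over an all-NULL group is NULL.
  1: ids {12, 26, 33, 34, 39} → SUM(e.salary)=380
  2: ids {4, 20, 29, 32, 40} → SUM(e.salary)=405
  3: ids {5, 17} → SUM(e.salary)=160
  4: ids {16, 21} → SUM(e.salary)=88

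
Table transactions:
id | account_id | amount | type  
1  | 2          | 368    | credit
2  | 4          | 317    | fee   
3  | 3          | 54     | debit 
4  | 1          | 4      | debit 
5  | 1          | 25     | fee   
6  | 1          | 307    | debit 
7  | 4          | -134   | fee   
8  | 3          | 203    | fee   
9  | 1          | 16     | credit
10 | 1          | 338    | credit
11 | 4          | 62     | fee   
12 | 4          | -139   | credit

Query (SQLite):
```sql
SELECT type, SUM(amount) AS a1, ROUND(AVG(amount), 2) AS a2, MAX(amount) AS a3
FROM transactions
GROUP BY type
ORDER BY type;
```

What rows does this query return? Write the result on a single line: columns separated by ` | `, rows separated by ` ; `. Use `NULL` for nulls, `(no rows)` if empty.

credit | 583 | 145.75 | 368 ; debit | 365 | 121.67 | 307 ; fee | 473 | 94.6 | 317

Group transactions by type.
Per group compute: SUM(amount), ROUND(AVG(amount), 2), MAX(amount).
  credit: ids {1, 9, 10, 12} → SUM(amount)=583, ROUND(AVG(amount), 2)=145.75, MAX(amount)=368
  debit: ids {3, 4, 6} → SUM(amount)=365, ROUND(AVG(amount), 2)=121.67, MAX(amount)=307
  fee: ids {2, 5, 7, 8, 11} → SUM(amount)=473, ROUND(AVG(amount), 2)=94.6, MAX(amount)=317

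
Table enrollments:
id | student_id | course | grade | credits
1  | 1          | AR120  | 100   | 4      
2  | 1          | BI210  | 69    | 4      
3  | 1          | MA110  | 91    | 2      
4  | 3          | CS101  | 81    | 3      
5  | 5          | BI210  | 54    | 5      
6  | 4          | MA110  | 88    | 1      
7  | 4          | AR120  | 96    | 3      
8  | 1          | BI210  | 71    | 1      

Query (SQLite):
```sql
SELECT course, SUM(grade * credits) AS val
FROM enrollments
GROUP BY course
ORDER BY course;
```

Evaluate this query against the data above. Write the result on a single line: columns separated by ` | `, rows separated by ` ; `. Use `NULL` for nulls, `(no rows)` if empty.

AR120 | 688 ; BI210 | 617 ; CS101 | 243 ; MA110 | 270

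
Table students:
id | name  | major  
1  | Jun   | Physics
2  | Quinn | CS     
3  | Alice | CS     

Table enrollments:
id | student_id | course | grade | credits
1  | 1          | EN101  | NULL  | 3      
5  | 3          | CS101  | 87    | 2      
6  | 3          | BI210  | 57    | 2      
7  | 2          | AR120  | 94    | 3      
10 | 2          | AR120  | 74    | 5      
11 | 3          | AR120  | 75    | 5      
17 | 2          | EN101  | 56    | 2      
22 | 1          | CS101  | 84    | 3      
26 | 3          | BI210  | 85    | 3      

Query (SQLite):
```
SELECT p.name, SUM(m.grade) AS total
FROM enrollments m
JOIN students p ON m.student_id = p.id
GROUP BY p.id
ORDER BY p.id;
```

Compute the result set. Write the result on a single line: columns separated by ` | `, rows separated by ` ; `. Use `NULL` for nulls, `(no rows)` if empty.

Join each enrollments row to its students via student_id.
Group joined rows by students.id; compute SUM(m.grade) per group.
  1: ids {1, 22} → SUM(m.grade)=84
  2: ids {7, 10, 17} → SUM(m.grade)=224
  3: ids {5, 6, 11, 26} → SUM(m.grade)=304

Jun | 84 ; Quinn | 224 ; Alice | 304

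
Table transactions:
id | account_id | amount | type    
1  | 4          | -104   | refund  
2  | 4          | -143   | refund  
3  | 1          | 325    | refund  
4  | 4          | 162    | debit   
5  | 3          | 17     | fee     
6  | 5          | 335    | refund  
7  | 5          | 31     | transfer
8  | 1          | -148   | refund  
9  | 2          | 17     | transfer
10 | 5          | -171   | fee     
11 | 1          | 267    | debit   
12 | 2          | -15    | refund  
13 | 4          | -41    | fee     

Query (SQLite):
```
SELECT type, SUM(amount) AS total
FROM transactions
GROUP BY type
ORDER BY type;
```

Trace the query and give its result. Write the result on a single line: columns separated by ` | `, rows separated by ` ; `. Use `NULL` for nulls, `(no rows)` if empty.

Partition transactions by type; compute SUM(amount) within each group.
  debit: ids {4, 11} → SUM(amount)=429
  fee: ids {5, 10, 13} → SUM(amount)=-195
  refund: ids {1, 2, 3, 6, 8, 12} → SUM(amount)=250
  transfer: ids {7, 9} → SUM(amount)=48

debit | 429 ; fee | -195 ; refund | 250 ; transfer | 48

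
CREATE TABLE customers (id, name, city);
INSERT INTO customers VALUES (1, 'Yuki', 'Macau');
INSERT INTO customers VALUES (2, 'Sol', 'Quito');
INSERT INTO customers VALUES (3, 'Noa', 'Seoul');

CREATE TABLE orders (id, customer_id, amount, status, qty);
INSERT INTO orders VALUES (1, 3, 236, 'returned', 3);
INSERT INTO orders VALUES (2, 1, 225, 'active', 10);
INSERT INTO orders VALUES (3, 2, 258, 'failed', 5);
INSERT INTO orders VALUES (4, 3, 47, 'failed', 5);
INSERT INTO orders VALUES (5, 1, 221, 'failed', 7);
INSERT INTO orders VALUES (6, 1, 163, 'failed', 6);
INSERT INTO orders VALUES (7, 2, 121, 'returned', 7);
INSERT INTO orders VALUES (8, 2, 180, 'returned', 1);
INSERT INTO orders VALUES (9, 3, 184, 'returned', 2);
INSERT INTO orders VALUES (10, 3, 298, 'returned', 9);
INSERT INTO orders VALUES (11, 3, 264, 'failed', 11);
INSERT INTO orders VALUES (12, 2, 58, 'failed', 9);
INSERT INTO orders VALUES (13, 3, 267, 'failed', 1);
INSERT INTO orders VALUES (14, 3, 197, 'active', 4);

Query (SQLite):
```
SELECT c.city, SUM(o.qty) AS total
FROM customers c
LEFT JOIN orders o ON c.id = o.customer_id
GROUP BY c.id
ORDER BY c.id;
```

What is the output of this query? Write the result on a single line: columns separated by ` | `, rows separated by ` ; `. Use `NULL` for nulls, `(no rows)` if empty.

LEFT JOIN keeps every customers row; unmatched ones get NULL for orders columns.
Group by customers.id and compute SUM(o.qty). SUM over an all-NULL group is NULL.
  1: ids {2, 5, 6} → SUM(o.qty)=23
  2: ids {3, 7, 8, 12} → SUM(o.qty)=22
  3: ids {1, 4, 9, 10, 11, 13, 14} → SUM(o.qty)=35

Macau | 23 ; Quito | 22 ; Seoul | 35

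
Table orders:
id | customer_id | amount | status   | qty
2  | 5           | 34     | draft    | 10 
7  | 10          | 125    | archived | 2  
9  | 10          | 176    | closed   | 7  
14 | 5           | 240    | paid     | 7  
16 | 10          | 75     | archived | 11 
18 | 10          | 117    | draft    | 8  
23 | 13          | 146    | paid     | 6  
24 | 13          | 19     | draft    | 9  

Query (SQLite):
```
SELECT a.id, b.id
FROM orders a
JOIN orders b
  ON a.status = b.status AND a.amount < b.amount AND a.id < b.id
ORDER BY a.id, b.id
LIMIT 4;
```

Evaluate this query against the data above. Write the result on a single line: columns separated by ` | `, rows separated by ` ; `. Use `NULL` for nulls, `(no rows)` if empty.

2 | 18

Pairs (a,b) with same status, a.amount < b.amount, a.id < b.id.
status groups: archived:{7,16} closed:{9} draft:{2,18,24} paid:{14,23}
Ordered by (a.id, b.id); first 4.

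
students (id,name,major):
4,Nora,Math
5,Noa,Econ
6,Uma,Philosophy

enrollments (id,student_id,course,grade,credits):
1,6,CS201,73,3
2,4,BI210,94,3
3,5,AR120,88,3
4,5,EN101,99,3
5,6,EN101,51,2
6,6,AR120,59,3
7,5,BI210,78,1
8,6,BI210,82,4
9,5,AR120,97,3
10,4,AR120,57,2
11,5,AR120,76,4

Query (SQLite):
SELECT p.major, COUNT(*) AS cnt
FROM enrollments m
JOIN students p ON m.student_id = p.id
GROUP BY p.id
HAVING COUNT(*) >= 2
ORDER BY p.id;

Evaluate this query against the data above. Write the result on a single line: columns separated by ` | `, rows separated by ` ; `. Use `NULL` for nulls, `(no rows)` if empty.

Math | 2 ; Econ | 5 ; Philosophy | 4

Join each enrollments row to its students via student_id.
Group joined rows by students.id; compute COUNT(*) per group.
HAVING: keep groups with count ≥ 2.
  4: ids {2, 10} → COUNT(*)=2
  5: ids {3, 4, 7, 9, 11} → COUNT(*)=5
  6: ids {1, 5, 6, 8} → COUNT(*)=4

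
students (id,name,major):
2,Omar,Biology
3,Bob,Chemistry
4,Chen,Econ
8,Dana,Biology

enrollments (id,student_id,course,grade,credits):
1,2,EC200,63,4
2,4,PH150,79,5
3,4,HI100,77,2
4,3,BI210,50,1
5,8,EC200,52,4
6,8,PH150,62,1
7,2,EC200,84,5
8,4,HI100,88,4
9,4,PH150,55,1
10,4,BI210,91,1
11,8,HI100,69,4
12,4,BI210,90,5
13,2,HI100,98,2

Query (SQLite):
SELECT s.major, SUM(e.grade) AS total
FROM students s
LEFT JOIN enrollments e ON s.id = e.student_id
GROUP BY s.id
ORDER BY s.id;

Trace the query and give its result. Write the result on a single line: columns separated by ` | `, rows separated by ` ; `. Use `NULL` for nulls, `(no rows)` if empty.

LEFT JOIN keeps every students row; unmatched ones get NULL for enrollments columns.
Group by students.id and compute SUM(e.grade). SUM over an all-NULL group is NULL.
  2: ids {1, 7, 13} → SUM(e.grade)=245
  3: ids {4} → SUM(e.grade)=50
  4: ids {2, 3, 8, 9, 10, 12} → SUM(e.grade)=480
  8: ids {5, 6, 11} → SUM(e.grade)=183

Biology | 245 ; Chemistry | 50 ; Econ | 480 ; Biology | 183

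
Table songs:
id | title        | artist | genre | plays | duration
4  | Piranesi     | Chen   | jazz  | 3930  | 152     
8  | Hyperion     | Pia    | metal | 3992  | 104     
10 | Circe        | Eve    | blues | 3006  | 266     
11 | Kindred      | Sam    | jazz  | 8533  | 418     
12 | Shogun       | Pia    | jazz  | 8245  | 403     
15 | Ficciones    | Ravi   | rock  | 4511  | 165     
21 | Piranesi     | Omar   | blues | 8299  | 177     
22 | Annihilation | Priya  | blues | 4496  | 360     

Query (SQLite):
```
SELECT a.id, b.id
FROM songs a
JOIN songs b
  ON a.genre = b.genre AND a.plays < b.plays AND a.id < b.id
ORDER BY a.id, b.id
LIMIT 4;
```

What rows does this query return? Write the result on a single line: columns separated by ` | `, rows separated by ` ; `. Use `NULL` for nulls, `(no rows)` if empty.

4 | 11 ; 4 | 12 ; 10 | 21 ; 10 | 22

Pairs (a,b) with same genre, a.plays < b.plays, a.id < b.id.
genre groups: blues:{10,21,22} jazz:{4,11,12} metal:{8} rock:{15}
Ordered by (a.id, b.id); first 4.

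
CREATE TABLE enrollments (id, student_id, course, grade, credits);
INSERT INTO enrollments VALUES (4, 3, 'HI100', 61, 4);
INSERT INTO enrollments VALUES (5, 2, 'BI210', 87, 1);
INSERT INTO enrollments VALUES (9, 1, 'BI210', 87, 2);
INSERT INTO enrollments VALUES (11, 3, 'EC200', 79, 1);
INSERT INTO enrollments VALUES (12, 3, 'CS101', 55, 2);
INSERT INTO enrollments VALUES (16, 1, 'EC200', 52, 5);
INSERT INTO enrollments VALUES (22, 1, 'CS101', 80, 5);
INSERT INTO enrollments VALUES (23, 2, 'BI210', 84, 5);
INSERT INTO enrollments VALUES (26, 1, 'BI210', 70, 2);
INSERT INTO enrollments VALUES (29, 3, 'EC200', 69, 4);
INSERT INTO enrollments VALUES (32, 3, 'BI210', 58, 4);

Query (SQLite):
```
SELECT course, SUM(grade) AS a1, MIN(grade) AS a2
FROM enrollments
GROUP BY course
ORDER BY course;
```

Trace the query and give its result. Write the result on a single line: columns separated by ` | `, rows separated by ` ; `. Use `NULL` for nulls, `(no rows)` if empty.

BI210 | 386 | 58 ; CS101 | 135 | 55 ; EC200 | 200 | 52 ; HI100 | 61 | 61

Group enrollments by course.
Per group compute: SUM(grade), MIN(grade).
  BI210: ids {5, 9, 23, 26, 32} → SUM(grade)=386, MIN(grade)=58
  CS101: ids {12, 22} → SUM(grade)=135, MIN(grade)=55
  EC200: ids {11, 16, 29} → SUM(grade)=200, MIN(grade)=52
  HI100: ids {4} → SUM(grade)=61, MIN(grade)=61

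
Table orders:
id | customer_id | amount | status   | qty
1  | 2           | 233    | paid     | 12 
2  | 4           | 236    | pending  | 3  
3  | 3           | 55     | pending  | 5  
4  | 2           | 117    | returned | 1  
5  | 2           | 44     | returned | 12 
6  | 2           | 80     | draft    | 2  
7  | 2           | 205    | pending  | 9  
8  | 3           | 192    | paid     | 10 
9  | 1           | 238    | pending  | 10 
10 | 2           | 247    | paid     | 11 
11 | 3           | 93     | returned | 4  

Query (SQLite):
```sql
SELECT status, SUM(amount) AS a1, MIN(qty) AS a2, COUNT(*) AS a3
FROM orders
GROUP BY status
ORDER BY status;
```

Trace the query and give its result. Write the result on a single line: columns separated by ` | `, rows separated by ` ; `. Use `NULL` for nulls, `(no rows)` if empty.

Group orders by status.
Per group compute: SUM(amount), MIN(qty), COUNT(*).
  draft: ids {6} → SUM(amount)=80, MIN(qty)=2, COUNT(*)=1
  paid: ids {1, 8, 10} → SUM(amount)=672, MIN(qty)=10, COUNT(*)=3
  pending: ids {2, 3, 7, 9} → SUM(amount)=734, MIN(qty)=3, COUNT(*)=4
  returned: ids {4, 5, 11} → SUM(amount)=254, MIN(qty)=1, COUNT(*)=3

draft | 80 | 2 | 1 ; paid | 672 | 10 | 3 ; pending | 734 | 3 | 4 ; returned | 254 | 1 | 3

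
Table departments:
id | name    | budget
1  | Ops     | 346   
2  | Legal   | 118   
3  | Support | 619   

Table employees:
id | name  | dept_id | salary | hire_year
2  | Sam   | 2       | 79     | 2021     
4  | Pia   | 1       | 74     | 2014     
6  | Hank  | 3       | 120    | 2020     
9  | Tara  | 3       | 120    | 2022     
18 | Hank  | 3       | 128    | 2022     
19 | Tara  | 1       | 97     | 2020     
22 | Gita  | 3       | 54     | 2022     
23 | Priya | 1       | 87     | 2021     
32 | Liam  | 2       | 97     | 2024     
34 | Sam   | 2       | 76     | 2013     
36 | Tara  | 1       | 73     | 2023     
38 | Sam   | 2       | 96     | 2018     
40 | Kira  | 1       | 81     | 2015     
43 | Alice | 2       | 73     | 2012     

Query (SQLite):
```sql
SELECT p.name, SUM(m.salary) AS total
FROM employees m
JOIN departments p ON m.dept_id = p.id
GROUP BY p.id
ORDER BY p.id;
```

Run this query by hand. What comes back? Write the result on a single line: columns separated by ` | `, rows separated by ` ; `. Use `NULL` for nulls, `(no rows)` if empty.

Ops | 412 ; Legal | 421 ; Support | 422

Join each employees row to its departments via dept_id.
Group joined rows by departments.id; compute SUM(m.salary) per group.
  1: ids {4, 19, 23, 36, 40} → SUM(m.salary)=412
  2: ids {2, 32, 34, 38, 43} → SUM(m.salary)=421
  3: ids {6, 9, 18, 22} → SUM(m.salary)=422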